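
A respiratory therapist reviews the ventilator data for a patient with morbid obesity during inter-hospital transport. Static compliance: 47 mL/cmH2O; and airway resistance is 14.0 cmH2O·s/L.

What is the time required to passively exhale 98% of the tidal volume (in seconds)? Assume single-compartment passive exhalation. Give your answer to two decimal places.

τ = R × C = 14.0 × 47 mL/cmH2O = 14.0 × 0.047 L/cmH2O = 0.658 s.
Exhaled fraction f = 1 − e^(−t/τ) → t = −τ·ln(1 − f) = −0.658·ln(0.02) = 2.574 s.

2.57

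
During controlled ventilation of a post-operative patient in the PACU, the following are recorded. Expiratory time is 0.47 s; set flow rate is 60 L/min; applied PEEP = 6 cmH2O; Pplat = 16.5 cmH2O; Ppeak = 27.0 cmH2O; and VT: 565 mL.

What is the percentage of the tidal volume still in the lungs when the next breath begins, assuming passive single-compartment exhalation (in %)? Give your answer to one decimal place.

43.5

Flow: 60 L/min ÷ 60 = 1 L/s.
R = (PIP − Pplat)/V̇ = (27.0 − 16.5) / 1 = 10.5/1 = 10.5 cmH2O·s/L.
C = Vt/(Pplat − PEEP) = 565.0 / (16.5 − 6) = 565.0/10.5 = 53.81 mL/cmH2O.
τ = R × C = 10.5 × 0.05381 L/cmH2O = 0.565 s.
Fraction remaining at end-expiration = e^(−Te/τ) = e^(−0.47/0.565) = 0.4352 → 43.52%.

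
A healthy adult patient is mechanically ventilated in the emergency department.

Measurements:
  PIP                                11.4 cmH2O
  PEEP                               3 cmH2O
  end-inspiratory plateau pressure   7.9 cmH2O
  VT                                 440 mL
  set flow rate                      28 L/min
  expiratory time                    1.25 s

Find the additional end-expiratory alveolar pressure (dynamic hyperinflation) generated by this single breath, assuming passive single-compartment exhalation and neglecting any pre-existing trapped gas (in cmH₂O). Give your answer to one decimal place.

Flow: 28 L/min ÷ 60 = 0.4667 L/s.
R = (PIP − Pplat)/V̇ = (11.4 − 7.9) / 0.4667 = 3.5/0.4667 = 7.499 cmH2O·s/L.
C = Vt/(Pplat − PEEP) = 440.0 / (7.9 − 3) = 440.0/4.9 = 89.796 mL/cmH2O.
τ = R × C = 7.499 × 0.0898 L/cmH2O = 0.6734 s.
Fraction remaining = e^(−Te/τ) = e^(−1.25/0.6734) = 0.1563; trapped volume = 440.0 × 0.1563 = 68.772 mL.
Additional alveolar pressure from trapping ≈ V_trapped / C = 68.772 / 89.796 = 0.7659 cmH2O.

0.8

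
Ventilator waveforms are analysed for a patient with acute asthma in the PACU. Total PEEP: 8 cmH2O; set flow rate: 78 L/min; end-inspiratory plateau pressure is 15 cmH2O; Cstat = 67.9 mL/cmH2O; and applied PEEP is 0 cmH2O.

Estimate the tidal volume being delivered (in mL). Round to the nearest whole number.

End-expiratory occlusion gives total PEEP = 8 cmH2O (intrinsic PEEP = 8 − 0 = 8). Use total PEEP for the elastic gradient.
Vt = Cstat × (Pplat − PEEPtotal) = 67.9 × (15 − 8) = 67.9 × 7.0 = 475.3 mL.

475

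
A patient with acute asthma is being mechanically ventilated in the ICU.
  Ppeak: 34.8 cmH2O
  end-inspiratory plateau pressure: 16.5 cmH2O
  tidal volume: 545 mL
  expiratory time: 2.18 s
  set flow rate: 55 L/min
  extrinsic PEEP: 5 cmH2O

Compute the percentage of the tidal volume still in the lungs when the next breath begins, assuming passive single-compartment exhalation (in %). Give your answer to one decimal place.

Flow: 55 L/min ÷ 60 = 0.9167 L/s.
R = (PIP − Pplat)/V̇ = (34.8 − 16.5) / 0.9167 = 18.3/0.9167 = 19.963 cmH2O·s/L.
C = Vt/(Pplat − PEEP) = 545.0 / (16.5 − 5) = 545.0/11.5 = 47.391 mL/cmH2O.
τ = R × C = 19.963 × 0.04739 L/cmH2O = 0.946 s.
Fraction remaining at end-expiration = e^(−Te/τ) = e^(−2.18/0.946) = 0.09981 → 9.981%.

10.0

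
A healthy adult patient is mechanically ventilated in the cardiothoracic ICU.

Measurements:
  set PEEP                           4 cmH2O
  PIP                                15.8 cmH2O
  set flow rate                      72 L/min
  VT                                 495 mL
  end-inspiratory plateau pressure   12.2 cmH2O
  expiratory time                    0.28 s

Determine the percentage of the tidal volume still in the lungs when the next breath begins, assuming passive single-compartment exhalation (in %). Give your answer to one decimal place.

Flow: 72 L/min ÷ 60 = 1.2 L/s.
R = (PIP − Pplat)/V̇ = (15.8 − 12.2) / 1.2 = 3.6/1.2 = 3.0 cmH2O·s/L.
C = Vt/(Pplat − PEEP) = 495.0 / (12.2 − 4) = 495.0/8.2 = 60.366 mL/cmH2O.
τ = R × C = 3.0 × 0.06037 L/cmH2O = 0.1811 s.
Fraction remaining at end-expiration = e^(−Te/τ) = e^(−0.28/0.1811) = 0.2131 → 21.31%.

21.3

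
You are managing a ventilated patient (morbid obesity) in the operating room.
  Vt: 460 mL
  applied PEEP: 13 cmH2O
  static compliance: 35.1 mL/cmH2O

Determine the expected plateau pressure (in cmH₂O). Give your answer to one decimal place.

26.1

Pplat = PEEP + Vt / Cstat = 13 + 460 / 35.1 = 13 + 13.105 = 26.105 cmH2O.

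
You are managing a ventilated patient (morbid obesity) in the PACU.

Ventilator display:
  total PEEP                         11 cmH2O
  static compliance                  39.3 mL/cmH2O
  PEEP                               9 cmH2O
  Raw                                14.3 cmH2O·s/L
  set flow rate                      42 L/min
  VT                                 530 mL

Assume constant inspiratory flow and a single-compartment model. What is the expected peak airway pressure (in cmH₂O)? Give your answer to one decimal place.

34.5

Flow: 42 L/min ÷ 60 = 0.7 L/s.
Total PEEP = 11 cmH2O (set 9 + intrinsic 2); this is the baseline alveolar pressure.
Equation of motion (constant flow): PIP = Vt/C + R·V̇ + PEEP.
PIP = 530/39.3 + 14.3×0.7 + 11 = 13.486 + 10.01 + 11 = 34.496 cmH2O.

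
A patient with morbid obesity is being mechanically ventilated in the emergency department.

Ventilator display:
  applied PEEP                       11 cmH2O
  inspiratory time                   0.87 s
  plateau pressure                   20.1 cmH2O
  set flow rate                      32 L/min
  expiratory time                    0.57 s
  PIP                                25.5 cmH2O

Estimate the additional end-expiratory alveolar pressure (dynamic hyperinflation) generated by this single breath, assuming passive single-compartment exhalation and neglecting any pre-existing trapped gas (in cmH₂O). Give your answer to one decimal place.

Flow: 32 L/min ÷ 60 = 0.5333 L/s.
Vt = flow × Ti = 0.5333 L/s × 0.87 s × 1000 mL/L = 463.97 mL.
R = (PIP − Pplat)/V̇ = (25.5 − 20.1) / 0.5333 = 5.4/0.5333 = 10.126 cmH2O·s/L.
C = Vt/(Pplat − PEEP) = 463.97 / (20.1 − 11) = 463.97/9.1 = 50.986 mL/cmH2O.
τ = R × C = 10.126 × 0.05099 L/cmH2O = 0.5163 s.
Fraction remaining = e^(−Te/τ) = e^(−0.57/0.5163) = 0.3315; trapped volume = 463.97 × 0.3315 = 153.81 mL.
Additional alveolar pressure from trapping ≈ V_trapped / C = 153.81 / 50.986 = 3.017 cmH2O.

3.0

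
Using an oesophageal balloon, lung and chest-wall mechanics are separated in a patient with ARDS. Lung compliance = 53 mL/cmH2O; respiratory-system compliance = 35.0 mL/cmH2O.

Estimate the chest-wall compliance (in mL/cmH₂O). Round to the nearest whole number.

103

1/Ccw = 1/Crs − 1/CL.
1/Ccw = 1/35.0 − 1/53 = 0.009704.
Ccw = 103.05 mL/cmH2O.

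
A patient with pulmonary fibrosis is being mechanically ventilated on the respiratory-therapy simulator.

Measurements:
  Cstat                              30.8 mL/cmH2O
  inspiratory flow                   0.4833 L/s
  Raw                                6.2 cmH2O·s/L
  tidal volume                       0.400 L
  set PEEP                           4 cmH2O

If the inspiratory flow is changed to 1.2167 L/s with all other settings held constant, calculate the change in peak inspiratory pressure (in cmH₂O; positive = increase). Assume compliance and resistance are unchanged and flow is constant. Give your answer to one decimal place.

4.5

PIP = Vt/C + R·V̇ + PEEP (constant-flow equation of motion).
Only the resistive term changes: ΔPIP = R × ΔV̇ = 6.2 × (1.2167 − 0.4833) = 6.2 × 0.7334 = 4.547 cmH2O.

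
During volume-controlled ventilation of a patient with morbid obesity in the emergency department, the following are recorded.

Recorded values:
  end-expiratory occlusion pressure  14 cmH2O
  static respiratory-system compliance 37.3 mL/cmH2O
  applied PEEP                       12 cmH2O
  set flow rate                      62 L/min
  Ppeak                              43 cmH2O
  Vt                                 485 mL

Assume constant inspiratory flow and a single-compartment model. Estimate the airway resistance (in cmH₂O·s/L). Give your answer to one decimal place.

15.5

Flow: 62 L/min ÷ 60 = 1.0333 L/s.
Total PEEP = 14 cmH2O (set 12 + intrinsic 2); this is the baseline alveolar pressure.
Equation of motion (constant flow): PIP = Vt/C + R·V̇ + PEEP.
R·V̇ = PIP − Vt/C − PEEP = 43 − 485/37.3 − 14 = 43 − 13.003 − 14 = 15.997 cmH2O.
R = 15.997 / 1.0333 = 15.481 cmH2O·s/L.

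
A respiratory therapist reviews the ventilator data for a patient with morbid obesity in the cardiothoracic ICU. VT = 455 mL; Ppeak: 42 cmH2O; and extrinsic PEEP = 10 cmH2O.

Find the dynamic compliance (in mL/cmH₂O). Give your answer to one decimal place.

Dynamic compliance = Vt / (PIP − PEEP) = 455 / (42 − 10) = 455 / 32.0 = 14.219 mL/cmH2O.

14.2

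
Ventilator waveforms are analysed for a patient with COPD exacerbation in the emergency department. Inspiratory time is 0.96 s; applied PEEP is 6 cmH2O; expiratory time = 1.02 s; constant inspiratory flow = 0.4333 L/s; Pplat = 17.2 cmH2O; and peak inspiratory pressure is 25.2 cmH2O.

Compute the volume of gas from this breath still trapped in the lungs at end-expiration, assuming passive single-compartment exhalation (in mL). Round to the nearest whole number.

94

Vt = flow × Ti = 0.4333 L/s × 0.96 s × 1000 mL/L = 415.97 mL.
R = (PIP − Pplat)/V̇ = (25.2 − 17.2) / 0.4333 = 8.0/0.4333 = 18.463 cmH2O·s/L.
C = Vt/(Pplat − PEEP) = 415.97 / (17.2 − 6) = 415.97/11.2 = 37.14 mL/cmH2O.
τ = R × C = 18.463 × 0.03714 L/cmH2O = 0.6857 s.
Fraction remaining = e^(−Te/τ) = e^(−1.02/0.6857) = 0.2259.
Trapped volume = 415.97 × 0.2259 = 93.968 mL.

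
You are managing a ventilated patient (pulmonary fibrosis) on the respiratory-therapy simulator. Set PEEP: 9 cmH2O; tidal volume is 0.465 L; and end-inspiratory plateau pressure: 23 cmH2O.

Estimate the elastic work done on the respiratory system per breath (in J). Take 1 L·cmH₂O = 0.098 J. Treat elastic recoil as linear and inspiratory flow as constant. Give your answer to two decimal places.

0.32

Elastic work ≈ ½ × (Pplat − PEEP) × Vt = 0.5 × (23 − 9) × 0.465 L = 0.5 × 14.0 × 0.465 = 3.255 L·cmH2O.
× 0.098 J/(L·cmH2O) → 0.319 J.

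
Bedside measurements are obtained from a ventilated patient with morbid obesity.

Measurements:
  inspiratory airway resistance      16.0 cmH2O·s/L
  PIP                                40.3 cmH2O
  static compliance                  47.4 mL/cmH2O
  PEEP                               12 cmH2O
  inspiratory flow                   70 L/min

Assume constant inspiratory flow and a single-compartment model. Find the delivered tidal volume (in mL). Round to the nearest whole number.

457

Flow: 70 L/min ÷ 60 = 1.1667 L/s.
Equation of motion (constant flow): PIP = Vt/C + R·V̇ + PEEP.
Vt/C = PIP − R·V̇ − PEEP = 40.3 − 18.667 − 12 = 9.633 cmH2O.
Vt = C × 9.633 = 47.4 × 9.633 = 456.6 mL.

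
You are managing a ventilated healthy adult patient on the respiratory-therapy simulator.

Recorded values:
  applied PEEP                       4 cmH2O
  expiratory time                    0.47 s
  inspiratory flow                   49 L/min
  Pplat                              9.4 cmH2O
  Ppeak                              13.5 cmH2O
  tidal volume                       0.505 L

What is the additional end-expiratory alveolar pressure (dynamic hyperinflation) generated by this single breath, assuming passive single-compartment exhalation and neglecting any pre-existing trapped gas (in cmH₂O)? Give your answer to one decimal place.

Flow: 49 L/min ÷ 60 = 0.8167 L/s.
R = (PIP − Pplat)/V̇ = (13.5 − 9.4) / 0.8167 = 4.1/0.8167 = 5.02 cmH2O·s/L.
C = Vt/(Pplat − PEEP) = 505.0 / (9.4 − 4) = 505.0/5.4 = 93.519 mL/cmH2O.
τ = R × C = 5.02 × 0.09352 L/cmH2O = 0.4695 s.
Fraction remaining = e^(−Te/τ) = e^(−0.47/0.4695) = 0.3675; trapped volume = 505.0 × 0.3675 = 185.59 mL.
Additional alveolar pressure from trapping ≈ V_trapped / C = 185.59 / 93.519 = 1.985 cmH2O.

2.0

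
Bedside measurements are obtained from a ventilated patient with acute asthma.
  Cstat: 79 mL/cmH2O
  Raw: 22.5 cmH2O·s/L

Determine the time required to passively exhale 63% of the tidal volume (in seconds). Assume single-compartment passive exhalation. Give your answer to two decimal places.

1.77

τ = R × C = 22.5 × 79 mL/cmH2O = 22.5 × 0.079 L/cmH2O = 1.778 s.
Exhaled fraction f = 1 − e^(−t/τ) → t = −τ·ln(1 − f) = −1.778·ln(0.37) = 1.768 s.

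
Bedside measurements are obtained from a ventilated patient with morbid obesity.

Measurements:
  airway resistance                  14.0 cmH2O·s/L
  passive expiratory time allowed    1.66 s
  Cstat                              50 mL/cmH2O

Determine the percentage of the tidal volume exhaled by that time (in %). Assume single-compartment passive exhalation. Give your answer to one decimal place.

τ = R × C = 14.0 × 50 mL/cmH2O = 14.0 × 0.050 L/cmH2O = 0.7 s.
Passive exhalation: V(t)/V₀ = e^(−t/τ) = e^(−1.66/0.7) = 0.09335.
Fraction exhaled = 1 − 0.09335 = 0.9067 → 90.67%.

90.7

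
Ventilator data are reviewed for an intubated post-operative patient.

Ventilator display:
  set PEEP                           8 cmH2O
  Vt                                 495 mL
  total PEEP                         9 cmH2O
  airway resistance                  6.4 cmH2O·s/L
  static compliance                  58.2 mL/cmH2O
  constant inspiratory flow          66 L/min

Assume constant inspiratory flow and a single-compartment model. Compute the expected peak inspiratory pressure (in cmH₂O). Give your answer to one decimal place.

Flow: 66 L/min ÷ 60 = 1.1 L/s.
Total PEEP = 9 cmH2O (set 8 + intrinsic 1); this is the baseline alveolar pressure.
Equation of motion (constant flow): PIP = Vt/C + R·V̇ + PEEP.
PIP = 495/58.2 + 6.4×1.1 + 9 = 8.505 + 7.04 + 9 = 24.545 cmH2O.

24.5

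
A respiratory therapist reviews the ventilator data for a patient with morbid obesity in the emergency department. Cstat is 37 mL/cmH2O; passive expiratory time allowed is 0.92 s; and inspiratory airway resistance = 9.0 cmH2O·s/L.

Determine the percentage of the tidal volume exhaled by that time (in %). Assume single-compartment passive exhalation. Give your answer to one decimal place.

τ = R × C = 9.0 × 37 mL/cmH2O = 9.0 × 0.037 L/cmH2O = 0.333 s.
Passive exhalation: V(t)/V₀ = e^(−t/τ) = e^(−0.92/0.333) = 0.06312.
Fraction exhaled = 1 − 0.06312 = 0.9369 → 93.69%.

93.7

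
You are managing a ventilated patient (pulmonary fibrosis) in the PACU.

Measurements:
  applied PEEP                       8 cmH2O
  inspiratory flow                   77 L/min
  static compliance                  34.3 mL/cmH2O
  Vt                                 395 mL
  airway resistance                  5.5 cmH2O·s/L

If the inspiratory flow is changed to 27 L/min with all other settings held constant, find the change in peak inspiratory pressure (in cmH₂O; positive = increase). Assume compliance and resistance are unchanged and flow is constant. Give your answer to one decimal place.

Flow: 77 L/min ÷ 60 = 1.2833 L/s.
New flow: 27 L/min ÷ 60 = 0.45 L/s.
PIP = Vt/C + R·V̇ + PEEP (constant-flow equation of motion).
Only the resistive term changes: ΔPIP = R × ΔV̇ = 5.5 × (0.45 − 1.2833) = 5.5 × -0.8333 = -4.583 cmH2O.

-4.6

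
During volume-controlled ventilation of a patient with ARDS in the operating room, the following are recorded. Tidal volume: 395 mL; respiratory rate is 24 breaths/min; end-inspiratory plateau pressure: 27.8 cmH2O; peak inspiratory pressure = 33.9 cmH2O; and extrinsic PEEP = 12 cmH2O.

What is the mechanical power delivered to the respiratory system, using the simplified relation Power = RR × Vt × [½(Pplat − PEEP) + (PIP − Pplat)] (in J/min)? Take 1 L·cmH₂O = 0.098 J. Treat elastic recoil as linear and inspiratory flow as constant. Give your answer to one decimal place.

13.0

Per-breath work = Vt × [½(Pplat−PEEP) + (PIP−Pplat)] = 0.395 × [0.5×15.8 + 6.1] = 0.395 × 14.0 = 5.53 L·cmH2O.
Power = 24 × 5.53 = 132.72 L·cmH2O/min.
× 0.098 J/(L·cmH2O) → 13.007 J/min.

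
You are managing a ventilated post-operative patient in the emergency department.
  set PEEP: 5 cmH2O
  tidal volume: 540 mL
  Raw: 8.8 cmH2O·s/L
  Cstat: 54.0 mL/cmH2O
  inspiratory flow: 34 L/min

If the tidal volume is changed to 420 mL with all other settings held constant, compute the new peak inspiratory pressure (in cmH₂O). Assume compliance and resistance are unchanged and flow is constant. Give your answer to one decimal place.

Flow: 34 L/min ÷ 60 = 0.5667 L/s.
PIP = Vt/C + R·V̇ + PEEP (constant-flow equation of motion).
Only the elastic term changes: ΔPIP = ΔVt / C = (420 − 540) / 54.0 = -2.222 cmH2O.
Original PIP = 540/54.0 + 8.8×0.5667 + 5 = 19.987 cmH2O; new PIP = 19.987 + (-2.222) = 17.765 cmH2O.

17.8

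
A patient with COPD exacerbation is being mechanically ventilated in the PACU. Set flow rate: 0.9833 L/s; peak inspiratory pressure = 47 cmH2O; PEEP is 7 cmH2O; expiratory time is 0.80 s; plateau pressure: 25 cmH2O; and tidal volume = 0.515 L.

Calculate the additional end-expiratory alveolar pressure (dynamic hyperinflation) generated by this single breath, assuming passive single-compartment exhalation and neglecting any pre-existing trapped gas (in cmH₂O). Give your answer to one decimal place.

R = (PIP − Pplat)/V̇ = (47 − 25) / 0.9833 = 22.0/0.9833 = 22.374 cmH2O·s/L.
C = Vt/(Pplat − PEEP) = 515.0 / (25 − 7) = 515.0/18.0 = 28.611 mL/cmH2O.
τ = R × C = 22.374 × 0.02861 L/cmH2O = 0.6401 s.
Fraction remaining = e^(−Te/τ) = e^(−0.80/0.6401) = 0.2866; trapped volume = 515.0 × 0.2866 = 147.6 mL.
Additional alveolar pressure from trapping ≈ V_trapped / C = 147.6 / 28.611 = 5.159 cmH2O.

5.2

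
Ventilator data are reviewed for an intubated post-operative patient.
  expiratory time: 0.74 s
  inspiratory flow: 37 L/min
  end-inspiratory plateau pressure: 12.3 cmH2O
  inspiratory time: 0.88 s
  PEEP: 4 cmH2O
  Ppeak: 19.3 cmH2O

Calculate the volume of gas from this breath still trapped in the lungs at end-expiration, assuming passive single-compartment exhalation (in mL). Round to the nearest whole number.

Flow: 37 L/min ÷ 60 = 0.6167 L/s.
Vt = flow × Ti = 0.6167 L/s × 0.88 s × 1000 mL/L = 542.7 mL.
R = (PIP − Pplat)/V̇ = (19.3 − 12.3) / 0.6167 = 7.0/0.6167 = 11.351 cmH2O·s/L.
C = Vt/(Pplat − PEEP) = 542.7 / (12.3 − 4) = 542.7/8.3 = 65.386 mL/cmH2O.
τ = R × C = 11.351 × 0.06539 L/cmH2O = 0.7422 s.
Fraction remaining = e^(−Te/τ) = e^(−0.74/0.7422) = 0.369.
Trapped volume = 542.7 × 0.369 = 200.26 mL.

200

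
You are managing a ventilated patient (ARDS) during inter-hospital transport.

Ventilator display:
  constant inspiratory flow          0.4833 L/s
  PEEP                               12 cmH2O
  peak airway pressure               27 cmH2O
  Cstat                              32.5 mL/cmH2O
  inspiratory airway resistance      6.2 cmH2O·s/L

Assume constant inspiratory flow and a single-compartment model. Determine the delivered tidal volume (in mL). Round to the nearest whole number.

390

Equation of motion (constant flow): PIP = Vt/C + R·V̇ + PEEP.
Vt/C = PIP − R·V̇ − PEEP = 27 − 2.996 − 12 = 12.004 cmH2O.
Vt = C × 12.004 = 32.5 × 12.004 = 390.13 mL.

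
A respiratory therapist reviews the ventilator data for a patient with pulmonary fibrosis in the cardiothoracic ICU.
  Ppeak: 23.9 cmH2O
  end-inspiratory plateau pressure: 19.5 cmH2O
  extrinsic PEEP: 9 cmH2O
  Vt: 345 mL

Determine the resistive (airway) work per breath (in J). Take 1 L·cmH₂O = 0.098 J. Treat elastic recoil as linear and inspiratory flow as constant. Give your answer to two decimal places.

0.15

With constant inspiratory flow the resistive pressure is constant at PIP − Pplat = 23.9 − 19.5 = 4.4 cmH2O, so resistive work = 4.4 × 0.345 = 1.518 L·cmH2O.
× 0.098 J/(L·cmH2O) → 0.1488 J.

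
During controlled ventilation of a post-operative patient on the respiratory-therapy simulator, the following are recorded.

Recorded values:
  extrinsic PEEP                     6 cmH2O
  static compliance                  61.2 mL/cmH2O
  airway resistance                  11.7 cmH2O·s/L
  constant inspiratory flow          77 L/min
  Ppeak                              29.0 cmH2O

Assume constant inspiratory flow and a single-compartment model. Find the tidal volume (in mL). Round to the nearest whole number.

489

Flow: 77 L/min ÷ 60 = 1.2833 L/s.
Equation of motion (constant flow): PIP = Vt/C + R·V̇ + PEEP.
Vt/C = PIP − R·V̇ − PEEP = 29.0 − 15.015 − 6 = 7.985 cmH2O.
Vt = C × 7.985 = 61.2 × 7.985 = 488.68 mL.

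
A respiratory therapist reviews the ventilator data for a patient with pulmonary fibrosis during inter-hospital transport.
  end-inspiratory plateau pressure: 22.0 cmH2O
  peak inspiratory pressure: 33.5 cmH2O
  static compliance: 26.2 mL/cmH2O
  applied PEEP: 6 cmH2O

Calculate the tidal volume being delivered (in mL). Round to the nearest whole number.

Vt = Cstat × (Pplat − PEEP) = 26.2 × (22.0 − 6) = 26.2 × 16.0 = 419.2 mL.

419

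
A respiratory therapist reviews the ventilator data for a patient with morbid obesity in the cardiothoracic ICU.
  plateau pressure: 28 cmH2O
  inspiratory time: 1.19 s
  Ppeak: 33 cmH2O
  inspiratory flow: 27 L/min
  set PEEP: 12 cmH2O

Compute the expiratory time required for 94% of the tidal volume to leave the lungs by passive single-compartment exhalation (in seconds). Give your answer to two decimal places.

Flow: 27 L/min ÷ 60 = 0.45 L/s.
Vt = flow × Ti = 0.45 L/s × 1.19 s × 1000 mL/L = 535.5 mL.
R = (PIP − Pplat)/V̇ = (33 − 28) / 0.45 = 5.0/0.45 = 11.111 cmH2O·s/L.
C = Vt/(Pplat − PEEP) = 535.5 / (28 − 12) = 535.5/16.0 = 33.469 mL/cmH2O.
τ = R × C = 11.111 × 0.03347 L/cmH2O = 0.3719 s.
t = −τ·ln(1 − 0.94) = −0.3719·ln(0.06) = 1.046 s.

1.05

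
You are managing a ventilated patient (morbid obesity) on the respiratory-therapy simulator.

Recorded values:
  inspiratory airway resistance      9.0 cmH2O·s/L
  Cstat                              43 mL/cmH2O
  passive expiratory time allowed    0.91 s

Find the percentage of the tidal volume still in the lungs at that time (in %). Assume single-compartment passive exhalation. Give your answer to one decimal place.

τ = R × C = 9.0 × 43 mL/cmH2O = 9.0 × 0.043 L/cmH2O = 0.387 s.
Passive exhalation: V(t)/V₀ = e^(−t/τ) = e^(−0.91/0.387) = 0.09523.
Fraction remaining = 0.09523 → 9.523%.

9.5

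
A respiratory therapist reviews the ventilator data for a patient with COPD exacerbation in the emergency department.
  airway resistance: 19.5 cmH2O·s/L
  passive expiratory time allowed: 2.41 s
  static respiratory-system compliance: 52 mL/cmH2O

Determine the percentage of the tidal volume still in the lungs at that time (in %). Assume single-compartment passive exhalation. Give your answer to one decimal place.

9.3

τ = R × C = 19.5 × 52 mL/cmH2O = 19.5 × 0.052 L/cmH2O = 1.014 s.
Passive exhalation: V(t)/V₀ = e^(−t/τ) = e^(−2.41/1.014) = 0.09285.
Fraction remaining = 0.09285 → 9.285%.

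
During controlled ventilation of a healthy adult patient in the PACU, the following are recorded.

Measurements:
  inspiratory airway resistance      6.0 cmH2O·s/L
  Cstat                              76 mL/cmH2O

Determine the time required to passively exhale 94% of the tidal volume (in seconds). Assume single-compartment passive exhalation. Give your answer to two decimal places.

τ = R × C = 6.0 × 76 mL/cmH2O = 6.0 × 0.076 L/cmH2O = 0.456 s.
Exhaled fraction f = 1 − e^(−t/τ) → t = −τ·ln(1 − f) = −0.456·ln(0.06) = 1.283 s.

1.28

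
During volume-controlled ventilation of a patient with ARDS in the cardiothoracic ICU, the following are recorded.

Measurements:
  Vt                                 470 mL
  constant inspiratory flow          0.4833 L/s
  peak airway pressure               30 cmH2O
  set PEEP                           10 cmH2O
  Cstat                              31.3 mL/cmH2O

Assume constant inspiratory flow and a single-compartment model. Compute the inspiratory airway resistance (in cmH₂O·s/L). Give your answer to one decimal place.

Equation of motion (constant flow): PIP = Vt/C + R·V̇ + PEEP.
R·V̇ = PIP − Vt/C − PEEP = 30 − 470/31.3 − 10 = 30 − 15.016 − 10 = 4.984 cmH2O.
R = 4.984 / 0.4833 = 10.312 cmH2O·s/L.

10.3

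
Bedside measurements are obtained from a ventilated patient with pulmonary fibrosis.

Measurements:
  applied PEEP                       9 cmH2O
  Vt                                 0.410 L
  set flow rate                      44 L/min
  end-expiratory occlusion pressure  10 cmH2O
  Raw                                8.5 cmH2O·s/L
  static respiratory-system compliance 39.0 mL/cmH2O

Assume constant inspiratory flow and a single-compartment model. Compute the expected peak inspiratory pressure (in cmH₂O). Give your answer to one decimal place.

26.7

Flow: 44 L/min ÷ 60 = 0.7333 L/s.
Total PEEP = 10 cmH2O (set 9 + intrinsic 1); this is the baseline alveolar pressure.
Equation of motion (constant flow): PIP = Vt/C + R·V̇ + PEEP.
PIP = 410/39.0 + 8.5×0.7333 + 10 = 10.513 + 6.233 + 10 = 26.746 cmH2O.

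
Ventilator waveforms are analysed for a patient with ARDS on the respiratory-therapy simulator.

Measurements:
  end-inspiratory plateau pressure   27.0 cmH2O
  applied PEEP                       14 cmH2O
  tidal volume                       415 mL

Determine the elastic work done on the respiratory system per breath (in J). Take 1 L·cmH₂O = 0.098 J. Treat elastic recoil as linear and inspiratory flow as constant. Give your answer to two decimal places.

Elastic work ≈ ½ × (Pplat − PEEP) × Vt = 0.5 × (27.0 − 14) × 0.415 L = 0.5 × 13.0 × 0.415 = 2.698 L·cmH2O.
× 0.098 J/(L·cmH2O) → 0.2644 J.

0.26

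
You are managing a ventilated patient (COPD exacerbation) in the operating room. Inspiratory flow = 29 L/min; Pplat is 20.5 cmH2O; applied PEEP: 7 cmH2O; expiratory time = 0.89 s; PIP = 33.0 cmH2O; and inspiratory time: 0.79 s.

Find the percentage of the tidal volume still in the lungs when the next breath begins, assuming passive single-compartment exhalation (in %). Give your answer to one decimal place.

Flow: 29 L/min ÷ 60 = 0.4833 L/s.
Vt = flow × Ti = 0.4833 L/s × 0.79 s × 1000 mL/L = 381.81 mL.
R = (PIP − Pplat)/V̇ = (33.0 − 20.5) / 0.4833 = 12.5/0.4833 = 25.864 cmH2O·s/L.
C = Vt/(Pplat − PEEP) = 381.81 / (20.5 − 7) = 381.81/13.5 = 28.282 mL/cmH2O.
τ = R × C = 25.864 × 0.02828 L/cmH2O = 0.7314 s.
Fraction remaining at end-expiration = e^(−Te/τ) = e^(−0.89/0.7314) = 0.2962 → 29.62%.

29.6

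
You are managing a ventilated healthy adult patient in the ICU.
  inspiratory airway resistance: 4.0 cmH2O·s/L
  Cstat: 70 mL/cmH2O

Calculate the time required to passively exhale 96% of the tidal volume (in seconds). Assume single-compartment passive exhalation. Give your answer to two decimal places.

0.90

τ = R × C = 4.0 × 70 mL/cmH2O = 4.0 × 0.070 L/cmH2O = 0.28 s.
Exhaled fraction f = 1 − e^(−t/τ) → t = −τ·ln(1 − f) = −0.28·ln(0.04) = 0.9013 s.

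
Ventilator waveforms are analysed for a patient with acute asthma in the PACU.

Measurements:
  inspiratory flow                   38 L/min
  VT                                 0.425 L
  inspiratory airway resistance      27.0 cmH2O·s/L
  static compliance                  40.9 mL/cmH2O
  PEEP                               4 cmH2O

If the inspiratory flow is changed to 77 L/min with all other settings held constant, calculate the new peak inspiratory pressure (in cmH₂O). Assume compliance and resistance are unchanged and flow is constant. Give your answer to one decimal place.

49.0

Flow: 38 L/min ÷ 60 = 0.6333 L/s.
New flow: 77 L/min ÷ 60 = 1.2833 L/s.
PIP = Vt/C + R·V̇ + PEEP (constant-flow equation of motion).
Only the resistive term changes: ΔPIP = R × ΔV̇ = 27.0 × (1.2833 − 0.6333) = 27.0 × 0.65 = 17.55 cmH2O.
Original PIP = 425/40.9 + 27.0×0.6333 + 4 = 31.49 cmH2O; new PIP = 31.49 + (17.55) = 49.04 cmH2O.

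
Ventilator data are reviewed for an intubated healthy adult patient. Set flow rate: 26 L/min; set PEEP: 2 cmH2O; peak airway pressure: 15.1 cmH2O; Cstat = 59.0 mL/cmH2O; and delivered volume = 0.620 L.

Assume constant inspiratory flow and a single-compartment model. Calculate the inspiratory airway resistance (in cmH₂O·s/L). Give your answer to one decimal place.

Flow: 26 L/min ÷ 60 = 0.4333 L/s.
Equation of motion (constant flow): PIP = Vt/C + R·V̇ + PEEP.
R·V̇ = PIP − Vt/C − PEEP = 15.1 − 620/59.0 − 2 = 15.1 − 10.508 − 2 = 2.592 cmH2O.
R = 2.592 / 0.4333 = 5.982 cmH2O·s/L.

6.0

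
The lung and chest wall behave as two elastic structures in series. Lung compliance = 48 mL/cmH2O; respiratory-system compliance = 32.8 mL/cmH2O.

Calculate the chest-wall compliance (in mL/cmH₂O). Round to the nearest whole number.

104

1/Ccw = 1/Crs − 1/CL.
1/Ccw = 1/32.8 − 1/48 = 0.009654.
Ccw = 103.58 mL/cmH2O.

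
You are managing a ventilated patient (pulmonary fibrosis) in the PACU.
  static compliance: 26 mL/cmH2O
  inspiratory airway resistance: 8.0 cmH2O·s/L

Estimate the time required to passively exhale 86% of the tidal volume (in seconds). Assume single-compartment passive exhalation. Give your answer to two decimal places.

0.41

τ = R × C = 8.0 × 26 mL/cmH2O = 8.0 × 0.026 L/cmH2O = 0.208 s.
Exhaled fraction f = 1 − e^(−t/τ) → t = −τ·ln(1 − f) = −0.208·ln(0.14) = 0.409 s.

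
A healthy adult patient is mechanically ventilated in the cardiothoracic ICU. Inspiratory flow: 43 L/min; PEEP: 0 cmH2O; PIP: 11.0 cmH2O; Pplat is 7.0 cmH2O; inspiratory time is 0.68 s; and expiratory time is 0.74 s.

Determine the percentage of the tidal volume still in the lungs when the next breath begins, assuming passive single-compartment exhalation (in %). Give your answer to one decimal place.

Flow: 43 L/min ÷ 60 = 0.7167 L/s.
Vt = flow × Ti = 0.7167 L/s × 0.68 s × 1000 mL/L = 487.36 mL.
R = (PIP − Pplat)/V̇ = (11.0 − 7.0) / 0.7167 = 4.0/0.7167 = 5.581 cmH2O·s/L.
C = Vt/(Pplat − PEEP) = 487.36 / (7.0 − 0) = 487.36/7.0 = 69.623 mL/cmH2O.
τ = R × C = 5.581 × 0.06962 L/cmH2O = 0.3885 s.
Fraction remaining at end-expiration = e^(−Te/τ) = e^(−0.74/0.3885) = 0.1489 → 14.89%.

14.9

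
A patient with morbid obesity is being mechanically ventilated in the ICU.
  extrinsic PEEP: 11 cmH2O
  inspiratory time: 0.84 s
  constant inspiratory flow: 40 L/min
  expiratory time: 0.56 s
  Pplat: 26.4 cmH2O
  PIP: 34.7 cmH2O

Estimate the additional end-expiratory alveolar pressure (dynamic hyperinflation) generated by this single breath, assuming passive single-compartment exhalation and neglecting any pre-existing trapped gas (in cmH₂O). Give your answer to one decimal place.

4.5

Flow: 40 L/min ÷ 60 = 0.6667 L/s.
Vt = flow × Ti = 0.6667 L/s × 0.84 s × 1000 mL/L = 560.03 mL.
R = (PIP − Pplat)/V̇ = (34.7 − 26.4) / 0.6667 = 8.3/0.6667 = 12.449 cmH2O·s/L.
C = Vt/(Pplat − PEEP) = 560.03 / (26.4 − 11) = 560.03/15.4 = 36.366 mL/cmH2O.
τ = R × C = 12.449 × 0.03637 L/cmH2O = 0.4528 s.
Fraction remaining = e^(−Te/τ) = e^(−0.56/0.4528) = 0.2903; trapped volume = 560.03 × 0.2903 = 162.58 mL.
Additional alveolar pressure from trapping ≈ V_trapped / C = 162.58 / 36.366 = 4.471 cmH2O.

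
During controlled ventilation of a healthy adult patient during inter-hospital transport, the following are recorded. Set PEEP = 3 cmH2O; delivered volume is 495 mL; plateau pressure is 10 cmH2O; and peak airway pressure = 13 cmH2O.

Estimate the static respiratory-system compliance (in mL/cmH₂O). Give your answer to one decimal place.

70.7

Cstat = Vt / (Pplat − PEEP) = 495 / (10 − 3) = 495 / 7.0 = 70.714 mL/cmH2O.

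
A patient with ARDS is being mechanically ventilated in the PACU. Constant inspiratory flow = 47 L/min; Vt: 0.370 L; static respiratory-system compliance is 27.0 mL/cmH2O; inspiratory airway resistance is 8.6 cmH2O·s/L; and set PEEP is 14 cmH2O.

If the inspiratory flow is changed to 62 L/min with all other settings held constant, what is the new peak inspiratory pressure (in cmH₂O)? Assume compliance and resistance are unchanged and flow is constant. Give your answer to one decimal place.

Flow: 47 L/min ÷ 60 = 0.7833 L/s.
New flow: 62 L/min ÷ 60 = 1.0333 L/s.
PIP = Vt/C + R·V̇ + PEEP (constant-flow equation of motion).
Only the resistive term changes: ΔPIP = R × ΔV̇ = 8.6 × (1.0333 − 0.7833) = 8.6 × 0.25 = 2.15 cmH2O.
Original PIP = 370/27.0 + 8.6×0.7833 + 14 = 34.44 cmH2O; new PIP = 34.44 + (2.15) = 36.59 cmH2O.

36.6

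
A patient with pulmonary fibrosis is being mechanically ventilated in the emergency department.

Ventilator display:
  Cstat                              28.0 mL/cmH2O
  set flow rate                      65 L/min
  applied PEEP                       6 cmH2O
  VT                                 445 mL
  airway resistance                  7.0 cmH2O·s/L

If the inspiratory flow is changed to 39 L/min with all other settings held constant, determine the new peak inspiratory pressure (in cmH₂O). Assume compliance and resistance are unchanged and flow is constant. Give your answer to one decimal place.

26.4

Flow: 65 L/min ÷ 60 = 1.0833 L/s.
New flow: 39 L/min ÷ 60 = 0.65 L/s.
PIP = Vt/C + R·V̇ + PEEP (constant-flow equation of motion).
Only the resistive term changes: ΔPIP = R × ΔV̇ = 7.0 × (0.65 − 1.0833) = 7.0 × -0.4333 = -3.033 cmH2O.
Original PIP = 445/28.0 + 7.0×1.0833 + 6 = 29.476 cmH2O; new PIP = 29.476 + (-3.033) = 26.443 cmH2O.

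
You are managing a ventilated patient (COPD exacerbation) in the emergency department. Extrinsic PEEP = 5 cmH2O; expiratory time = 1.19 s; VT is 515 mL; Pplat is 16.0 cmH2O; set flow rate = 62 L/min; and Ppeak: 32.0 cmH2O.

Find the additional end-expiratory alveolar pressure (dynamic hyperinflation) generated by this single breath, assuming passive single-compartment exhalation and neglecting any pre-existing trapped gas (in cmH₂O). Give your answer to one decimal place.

Flow: 62 L/min ÷ 60 = 1.0333 L/s.
R = (PIP − Pplat)/V̇ = (32.0 − 16.0) / 1.0333 = 16.0/1.0333 = 15.484 cmH2O·s/L.
C = Vt/(Pplat − PEEP) = 515.0 / (16.0 − 5) = 515.0/11.0 = 46.818 mL/cmH2O.
τ = R × C = 15.484 × 0.04682 L/cmH2O = 0.725 s.
Fraction remaining = e^(−Te/τ) = e^(−1.19/0.725) = 0.1937; trapped volume = 515.0 × 0.1937 = 99.756 mL.
Additional alveolar pressure from trapping ≈ V_trapped / C = 99.756 / 46.818 = 2.131 cmH2O.

2.1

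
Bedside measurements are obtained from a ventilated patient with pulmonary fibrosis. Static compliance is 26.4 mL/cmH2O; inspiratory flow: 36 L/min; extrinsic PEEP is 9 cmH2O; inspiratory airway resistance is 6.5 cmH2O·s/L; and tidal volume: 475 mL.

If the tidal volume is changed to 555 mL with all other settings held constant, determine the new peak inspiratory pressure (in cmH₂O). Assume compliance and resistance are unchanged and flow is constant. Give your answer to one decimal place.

Flow: 36 L/min ÷ 60 = 0.6 L/s.
PIP = Vt/C + R·V̇ + PEEP (constant-flow equation of motion).
Only the elastic term changes: ΔPIP = ΔVt / C = (555 − 475) / 26.4 = 3.03 cmH2O.
Original PIP = 475/26.4 + 6.5×0.6 + 9 = 30.892 cmH2O; new PIP = 30.892 + (3.03) = 33.922 cmH2O.

33.9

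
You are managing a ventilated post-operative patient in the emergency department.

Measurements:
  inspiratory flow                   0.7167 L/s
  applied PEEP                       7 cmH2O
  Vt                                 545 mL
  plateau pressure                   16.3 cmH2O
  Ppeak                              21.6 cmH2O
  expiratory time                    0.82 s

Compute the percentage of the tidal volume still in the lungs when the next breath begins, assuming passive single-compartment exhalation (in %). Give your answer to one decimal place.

R = (PIP − Pplat)/V̇ = (21.6 − 16.3) / 0.7167 = 5.3/0.7167 = 7.395 cmH2O·s/L.
C = Vt/(Pplat − PEEP) = 545.0 / (16.3 − 7) = 545.0/9.3 = 58.602 mL/cmH2O.
τ = R × C = 7.395 × 0.0586 L/cmH2O = 0.4333 s.
Fraction remaining at end-expiration = e^(−Te/τ) = e^(−0.82/0.4333) = 0.1507 → 15.07%.

15.1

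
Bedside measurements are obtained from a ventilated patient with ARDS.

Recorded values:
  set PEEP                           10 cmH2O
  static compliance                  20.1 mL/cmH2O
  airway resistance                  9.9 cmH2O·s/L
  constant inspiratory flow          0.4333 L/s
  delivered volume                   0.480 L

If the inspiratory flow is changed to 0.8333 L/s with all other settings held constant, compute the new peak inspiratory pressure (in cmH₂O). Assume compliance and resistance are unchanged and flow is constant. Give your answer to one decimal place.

PIP = Vt/C + R·V̇ + PEEP (constant-flow equation of motion).
Only the resistive term changes: ΔPIP = R × ΔV̇ = 9.9 × (0.8333 − 0.4333) = 9.9 × 0.4 = 3.96 cmH2O.
Original PIP = 480/20.1 + 9.9×0.4333 + 10 = 38.17 cmH2O; new PIP = 38.17 + (3.96) = 42.13 cmH2O.

42.1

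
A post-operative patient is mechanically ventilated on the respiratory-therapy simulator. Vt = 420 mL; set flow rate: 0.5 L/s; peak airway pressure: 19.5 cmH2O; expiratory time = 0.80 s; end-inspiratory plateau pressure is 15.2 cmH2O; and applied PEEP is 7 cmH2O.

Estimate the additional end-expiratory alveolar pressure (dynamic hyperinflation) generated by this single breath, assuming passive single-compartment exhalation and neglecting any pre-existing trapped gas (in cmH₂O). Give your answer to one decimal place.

R = (PIP − Pplat)/V̇ = (19.5 − 15.2) / 0.5 = 4.3/0.5 = 8.6 cmH2O·s/L.
C = Vt/(Pplat − PEEP) = 420.0 / (15.2 − 7) = 420.0/8.2 = 51.22 mL/cmH2O.
τ = R × C = 8.6 × 0.05122 L/cmH2O = 0.4405 s.
Fraction remaining = e^(−Te/τ) = e^(−0.80/0.4405) = 0.1627; trapped volume = 420.0 × 0.1627 = 68.334 mL.
Additional alveolar pressure from trapping ≈ V_trapped / C = 68.334 / 51.22 = 1.334 cmH2O.

1.3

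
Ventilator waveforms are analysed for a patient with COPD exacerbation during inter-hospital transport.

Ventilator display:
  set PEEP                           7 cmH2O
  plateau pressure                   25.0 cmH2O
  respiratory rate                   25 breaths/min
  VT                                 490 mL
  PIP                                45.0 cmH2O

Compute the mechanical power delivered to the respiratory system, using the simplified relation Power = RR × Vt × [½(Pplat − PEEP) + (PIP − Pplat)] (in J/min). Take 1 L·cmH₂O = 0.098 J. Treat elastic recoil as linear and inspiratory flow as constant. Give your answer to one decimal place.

34.8

Per-breath work = Vt × [½(Pplat−PEEP) + (PIP−Pplat)] = 0.490 × [0.5×18.0 + 20.0] = 0.490 × 29.0 = 14.21 L·cmH2O.
Power = 25 × 14.21 = 355.25 L·cmH2O/min.
× 0.098 J/(L·cmH2O) → 34.815 J/min.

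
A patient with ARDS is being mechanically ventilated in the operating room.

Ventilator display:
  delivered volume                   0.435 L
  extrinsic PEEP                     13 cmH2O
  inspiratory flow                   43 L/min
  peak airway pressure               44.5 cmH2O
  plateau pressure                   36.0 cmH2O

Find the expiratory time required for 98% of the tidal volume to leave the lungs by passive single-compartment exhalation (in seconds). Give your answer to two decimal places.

0.88

Flow: 43 L/min ÷ 60 = 0.7167 L/s.
R = (PIP − Pplat)/V̇ = (44.5 − 36.0) / 0.7167 = 8.5/0.7167 = 11.86 cmH2O·s/L.
C = Vt/(Pplat − PEEP) = 435.0 / (36.0 − 13) = 435.0/23.0 = 18.913 mL/cmH2O.
τ = R × C = 11.86 × 0.01891 L/cmH2O = 0.2243 s.
t = −τ·ln(1 − 0.98) = −0.2243·ln(0.02) = 0.8775 s.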